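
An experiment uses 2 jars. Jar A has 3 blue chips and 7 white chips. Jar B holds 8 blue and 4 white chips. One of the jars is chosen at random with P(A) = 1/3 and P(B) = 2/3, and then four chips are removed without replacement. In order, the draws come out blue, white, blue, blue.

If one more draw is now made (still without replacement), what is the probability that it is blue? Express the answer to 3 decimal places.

0.603

Under each hypothesis, the probability of the observed sequence is: P(data | jar A) = (3/10)(7/9)(2/8)(1/7) = 0.0083333; P(data | jar B) = (8/12)(4/11)(7/10)(6/9) = 0.11313.
Weighting by the prior gives 1/3 · 0.0083333 = 0.0027778, 2/3 · 0.11313 = 0.075421; summing to 0.078199.
Dividing through by the total gives posterior P(jar A | data) = 0.035522, P(jar B | data) = 0.96448.
The predictive probability is P(blue next | data) = (0)(0.035522) + (5/8)(0.96448) = 0.6028.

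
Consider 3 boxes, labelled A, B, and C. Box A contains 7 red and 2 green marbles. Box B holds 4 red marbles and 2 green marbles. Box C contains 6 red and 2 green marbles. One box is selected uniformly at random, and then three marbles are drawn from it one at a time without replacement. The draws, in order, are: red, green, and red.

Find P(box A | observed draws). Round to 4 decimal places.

0.3057

Under each hypothesis, the probability of the observed sequence is: P(data | box A) = (7/9)(2/8)(6/7) = 0.16667; P(data | box B) = (4/6)(2/5)(3/4) = 0.2; P(data | box C) = (6/8)(2/7)(5/6) = 0.17857.
Multiplying each by its prior: 1/3 · 0.16667 = 0.055556, 1/3 · 0.2 = 0.066667, 1/3 · 0.17857 = 0.059524; summing to 0.18175.
By Bayes' rule, P(box A | data) = (0.055556) / (0.18175) = 0.30568.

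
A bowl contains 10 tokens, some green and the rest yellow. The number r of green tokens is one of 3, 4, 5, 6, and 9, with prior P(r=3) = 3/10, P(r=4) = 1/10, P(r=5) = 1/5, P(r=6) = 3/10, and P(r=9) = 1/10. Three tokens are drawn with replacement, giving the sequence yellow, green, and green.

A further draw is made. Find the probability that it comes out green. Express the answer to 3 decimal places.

For each hypothesis, P(data | H) works out to: P(data | r = 3) = (7/10)(3/10)(3/10) = 0.063; P(data | r = 4) = (6/10)(4/10)(4/10) = 0.096; P(data | r = 5) = (5/10)(5/10)(5/10) = 0.125; P(data | r = 6) = (4/10)(6/10)(6/10) = 0.144; P(data | r = 9) = (1/10)(9/10)(9/10) = 0.081.
The prior-weighted likelihoods are 3/10 · 0.063 = 0.0189, 1/10 · 0.096 = 0.0096, 1/5 · 0.125 = 0.025, 3/10 · 0.144 = 0.0432, 1/10 · 0.081 = 0.0081; summing to 0.1048.
Dividing through by the total gives posterior P(r = 3 | data) = 0.18034, P(r = 4 | data) = 0.091603, P(r = 5 | data) = 0.23855, P(r = 6 | data) = 0.41221, P(r = 9 | data) = 0.07729.
The predictive probability is P(green next | data) = (3/10)(0.18034) + (2/5)(0.091603) + (1/2)(0.23855) + (3/5)(0.41221) + (9/10)(0.07729) = 0.52691.

0.527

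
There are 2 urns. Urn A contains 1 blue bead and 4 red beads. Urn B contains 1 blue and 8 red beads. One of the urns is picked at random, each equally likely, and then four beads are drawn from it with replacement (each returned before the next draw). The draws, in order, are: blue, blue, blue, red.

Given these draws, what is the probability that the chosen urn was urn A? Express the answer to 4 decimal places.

For each hypothesis, P(data | H) works out to: P(data | urn A) = (1/5)(1/5)(1/5)(4/5) = 0.0064; P(data | urn B) = (1/9)(1/9)(1/9)(8/9) = 0.0012193.
Multiplying each by its prior: 1/2 · 0.0064 = 0.0032, 1/2 · 0.0012193 = 0.00060966; with total 0.0038097.
Therefore the posterior P(urn A | data) = (0.0032) / (0.0038097) = 0.83997.

0.8400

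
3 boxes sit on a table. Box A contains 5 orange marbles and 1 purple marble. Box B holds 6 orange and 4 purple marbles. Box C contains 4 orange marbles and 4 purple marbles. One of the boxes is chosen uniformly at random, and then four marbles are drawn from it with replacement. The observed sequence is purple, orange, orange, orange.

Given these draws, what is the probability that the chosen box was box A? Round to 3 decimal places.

Compute the likelihood of the observed sequence for each case: P(data | box A) = (1/6)(5/6)(5/6)(5/6) = 0.096451; P(data | box B) = (4/10)(6/10)(6/10)(6/10) = 0.0864; P(data | box C) = (4/8)(4/8)(4/8)(4/8) = 0.0625.
Weighting by the prior gives 1/3 · 0.096451 = 0.03215, 1/3 · 0.0864 = 0.0288, 1/3 · 0.0625 = 0.020833; with total 0.081784.
By Bayes' rule, P(box A | data) = (0.03215) / (0.081784) = 0.39311.

0.393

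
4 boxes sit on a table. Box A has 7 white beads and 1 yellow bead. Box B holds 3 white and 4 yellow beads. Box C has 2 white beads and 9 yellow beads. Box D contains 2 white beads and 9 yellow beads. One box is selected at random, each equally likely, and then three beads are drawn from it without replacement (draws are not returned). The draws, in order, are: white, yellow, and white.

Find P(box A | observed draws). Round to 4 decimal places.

0.4535

For each hypothesis, P(data | H) works out to: P(data | box A) = (7/8)(1/7)(6/6) = 0.125; P(data | box B) = (3/7)(4/6)(2/5) = 0.11429; P(data | box C) = (2/11)(9/10)(1/9) = 0.018182; P(data | box D) = (2/11)(9/10)(1/9) = 0.018182.
Multiplying each by its prior: 1/4 · 0.125 = 0.03125, 1/4 · 0.11429 = 0.028571, 1/4 · 0.018182 = 0.0045455, 1/4 · 0.018182 = 0.0045455; summing to 0.068912.
So P(box A | data) = (0.03125) / (0.068912) = 0.45347.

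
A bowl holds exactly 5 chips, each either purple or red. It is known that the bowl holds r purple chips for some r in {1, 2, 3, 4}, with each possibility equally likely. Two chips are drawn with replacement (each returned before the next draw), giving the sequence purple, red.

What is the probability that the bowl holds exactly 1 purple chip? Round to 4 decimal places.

0.2000

The likelihood of the observed sequence under each hypothesis: P(data | r = 1) = (1/5)(4/5) = 4/25; P(data | r = 2) = (2/5)(3/5) = 6/25; P(data | r = 3) = (3/5)(2/5) = 6/25; P(data | r = 4) = (4/5)(1/5) = 4/25.
The prior-weighted likelihoods are 1/4 · 4/25 = 1/25, 1/4 · 6/25 = 3/50, 1/4 · 6/25 = 3/50, 1/4 · 4/25 = 1/25; summing to 1/5.
By Bayes' rule, P(r = 1 | data) = (1/25) / (1/5) = 1/5.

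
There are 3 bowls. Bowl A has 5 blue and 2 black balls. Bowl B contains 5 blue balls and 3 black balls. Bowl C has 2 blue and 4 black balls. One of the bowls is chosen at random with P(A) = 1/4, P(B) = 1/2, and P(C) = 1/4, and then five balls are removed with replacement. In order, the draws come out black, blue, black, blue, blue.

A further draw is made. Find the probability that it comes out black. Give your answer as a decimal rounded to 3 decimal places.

0.394

For each hypothesis, P(data | H) works out to: P(data | bowl A) = (2/7)(5/7)(2/7)(5/7)(5/7) = 0.02975; P(data | bowl B) = (3/8)(5/8)(3/8)(5/8)(5/8) = 0.034332; P(data | bowl C) = (4/6)(2/6)(4/6)(2/6)(2/6) = 0.016461.
Multiplying each by its prior: 1/4 · 0.02975 = 0.0074374, 1/2 · 0.034332 = 0.017166, 1/4 · 0.016461 = 0.0041152; summing to 0.028719.
Dividing through by the total gives posterior P(bowl A | data) = 0.25897, P(bowl B | data) = 0.59773, P(bowl C | data) = 0.14329.
So P(black next | data) = Σ P(black next | H) P(H | data) = (2/7)(0.25897) + (3/8)(0.59773) + (2/3)(0.14329) = 0.39367.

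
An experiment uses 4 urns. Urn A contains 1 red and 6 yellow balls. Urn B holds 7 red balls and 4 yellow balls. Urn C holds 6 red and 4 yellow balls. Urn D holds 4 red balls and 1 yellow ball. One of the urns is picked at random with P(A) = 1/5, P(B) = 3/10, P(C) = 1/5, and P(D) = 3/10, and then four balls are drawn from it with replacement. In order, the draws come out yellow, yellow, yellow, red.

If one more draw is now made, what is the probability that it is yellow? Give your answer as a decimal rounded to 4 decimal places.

Compute the likelihood of the observed sequence for each case: P(data | urn A) = (6/7)(6/7)(6/7)(1/7) = 0.089963; P(data | urn B) = (4/11)(4/11)(4/11)(7/11) = 0.030599; P(data | urn C) = (4/10)(4/10)(4/10)(6/10) = 0.0384; P(data | urn D) = (1/5)(1/5)(1/5)(4/5) = 0.0064.
Weighting by the prior gives 1/5 · 0.089963 = 0.017993, 3/10 · 0.030599 = 0.0091797, 1/5 · 0.0384 = 0.00768, 3/10 · 0.0064 = 0.00192; with total 0.036772.
Dividing through by the total gives posterior P(urn A | data) = 0.4893, P(urn B | data) = 0.24964, P(urn C | data) = 0.20885, P(urn D | data) = 0.052213.
So P(yellow next | data) = Σ P(yellow next | H) P(H | data) = (6/7)(0.4893) + (4/11)(0.24964) + (2/5)(0.20885) + (1/5)(0.052213) = 0.60416.

0.6042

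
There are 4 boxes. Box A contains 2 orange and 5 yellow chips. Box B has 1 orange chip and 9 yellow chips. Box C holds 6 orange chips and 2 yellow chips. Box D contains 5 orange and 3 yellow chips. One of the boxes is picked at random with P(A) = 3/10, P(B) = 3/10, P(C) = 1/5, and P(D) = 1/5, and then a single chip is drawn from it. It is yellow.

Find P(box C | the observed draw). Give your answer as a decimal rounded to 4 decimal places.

For each hypothesis, P(data | H) works out to: P(data | box A) = (5/7) = 0.71429; P(data | box B) = (9/10) = 0.9; P(data | box C) = (2/8) = 0.25; P(data | box D) = (3/8) = 0.375.
Weighting by the prior gives 3/10 · 0.71429 = 0.21429, 3/10 · 0.9 = 0.27, 1/5 · 0.25 = 0.05, 1/5 · 0.375 = 0.075; with total 0.60929.
So P(box C | data) = (0.05) / (0.60929) = 0.082063.

0.0821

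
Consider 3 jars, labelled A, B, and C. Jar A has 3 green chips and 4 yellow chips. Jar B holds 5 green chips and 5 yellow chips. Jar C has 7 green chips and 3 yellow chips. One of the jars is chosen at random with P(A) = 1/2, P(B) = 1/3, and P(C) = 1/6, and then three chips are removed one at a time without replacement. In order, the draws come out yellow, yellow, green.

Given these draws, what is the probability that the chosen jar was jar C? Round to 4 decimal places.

0.0686

Compute the likelihood of the observed sequence for each case: P(data | jar A) = (4/7)(3/6)(3/5) = 0.17143; P(data | jar B) = (5/10)(4/9)(5/8) = 0.13889; P(data | jar C) = (3/10)(2/9)(7/8) = 0.058333.
Multiplying each by its prior: 1/2 · 0.17143 = 0.085714, 1/3 · 0.13889 = 0.046296, 1/6 · 0.058333 = 0.0097222; summing to 0.14173.
So P(jar C | data) = (0.0097222) / (0.14173) = 0.068595.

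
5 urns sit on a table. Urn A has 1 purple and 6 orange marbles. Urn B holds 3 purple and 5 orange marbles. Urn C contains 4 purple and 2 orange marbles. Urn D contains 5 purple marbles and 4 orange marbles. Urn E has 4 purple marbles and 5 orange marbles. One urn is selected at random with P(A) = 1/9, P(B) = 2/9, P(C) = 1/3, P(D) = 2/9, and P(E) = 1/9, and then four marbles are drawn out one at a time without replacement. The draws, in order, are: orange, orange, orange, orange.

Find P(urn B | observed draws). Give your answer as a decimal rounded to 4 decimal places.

0.2278

Compute the likelihood of the observed sequence for each case: P(data | urn A) = (6/7)(5/6)(4/5)(3/4) = 0.42857; P(data | urn B) = (5/8)(4/7)(3/6)(2/5) = 0.071429; P(data | urn C) = (2/6)(1/5)(0/4) = 0; P(data | urn D) = (4/9)(3/8)(2/7)(1/6) = 0.0079365; P(data | urn E) = (5/9)(4/8)(3/7)(2/6) = 0.039683.
The prior-weighted likelihoods are 1/9 · 0.42857 = 0.047619, 2/9 · 0.071429 = 0.015873, 1/3 · 0 = 0, 2/9 · 0.0079365 = 0.0017637, 1/9 · 0.039683 = 0.0044092; summing to 0.069665.
Hence P(urn B | data) = (0.015873) / (0.069665) = 0.22785.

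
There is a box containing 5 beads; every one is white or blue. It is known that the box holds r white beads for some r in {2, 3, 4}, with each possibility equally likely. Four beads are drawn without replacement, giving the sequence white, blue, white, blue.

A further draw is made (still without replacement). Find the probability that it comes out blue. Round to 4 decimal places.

Compute the likelihood of the observed sequence for each case: P(data | r = 2) = (2/5)(3/4)(1/3)(2/2) = 1/10; P(data | r = 3) = (3/5)(2/4)(2/3)(1/2) = 1/10; P(data | r = 4) = (4/5)(1/4)(3/3)(0/2) = 0.
The prior-weighted likelihoods are 1/3 · 1/10 = 1/30, 1/3 · 1/10 = 1/30, 1/3 · 0 = 0; summing to 1/15.
Normalising, the posterior is P(r = 2 | data) = 1/2, P(r = 3 | data) = 1/2, P(r = 4 | data) = 0.
So P(blue next | data) = Σ P(blue next | H) P(H | data) = (1)(1/2) + (0)(1/2) = 1/2.

0.5000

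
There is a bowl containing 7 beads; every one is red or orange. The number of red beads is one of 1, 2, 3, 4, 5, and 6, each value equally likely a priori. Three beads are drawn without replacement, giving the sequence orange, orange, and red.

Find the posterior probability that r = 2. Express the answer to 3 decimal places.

0.286

Compute the likelihood of the observed sequence for each case: P(data | r = 1) = (6/7)(5/6)(1/5) = 1/7; P(data | r = 2) = (5/7)(4/6)(2/5) = 4/21; P(data | r = 3) = (4/7)(3/6)(3/5) = 6/35; P(data | r = 4) = (3/7)(2/6)(4/5) = 4/35; P(data | r = 5) = (2/7)(1/6)(5/5) = 1/21; P(data | r = 6) = (1/7)(0/6) = 0.
The prior-weighted likelihoods are 1/6 · 1/7 = 1/42, 1/6 · 4/21 = 2/63, 1/6 · 6/35 = 1/35, 1/6 · 4/35 = 2/105, 1/6 · 1/21 = 1/126, 1/6 · 0 = 0; these sum to 1/9.
So P(r = 2 | data) = (2/63) / (1/9) = 2/7.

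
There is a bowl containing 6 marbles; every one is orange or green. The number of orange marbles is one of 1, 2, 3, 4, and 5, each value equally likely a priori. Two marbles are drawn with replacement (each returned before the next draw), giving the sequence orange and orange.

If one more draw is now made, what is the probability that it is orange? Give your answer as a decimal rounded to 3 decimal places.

0.682

Under each hypothesis, the probability of the observed sequence is: P(data | r = 1) = (1/6)(1/6) = 1/36; P(data | r = 2) = (2/6)(2/6) = 1/9; P(data | r = 3) = (3/6)(3/6) = 1/4; P(data | r = 4) = (4/6)(4/6) = 4/9; P(data | r = 5) = (5/6)(5/6) = 25/36.
The prior-weighted likelihoods are 1/5 · 1/36 = 1/180, 1/5 · 1/9 = 1/45, 1/5 · 1/4 = 1/20, 1/5 · 4/9 = 4/45, 1/5 · 25/36 = 5/36; these sum to 11/36.
Normalising, the posterior is P(r = 1 | data) = 1/55, P(r = 2 | data) = 4/55, P(r = 3 | data) = 9/55, P(r = 4 | data) = 16/55, P(r = 5 | data) = 5/11.
So P(orange next | data) = Σ P(orange next | H) P(H | data) = (1/6)(1/55) + (1/3)(4/55) + (1/2)(9/55) + (2/3)(16/55) + (5/6)(5/11) = 15/22.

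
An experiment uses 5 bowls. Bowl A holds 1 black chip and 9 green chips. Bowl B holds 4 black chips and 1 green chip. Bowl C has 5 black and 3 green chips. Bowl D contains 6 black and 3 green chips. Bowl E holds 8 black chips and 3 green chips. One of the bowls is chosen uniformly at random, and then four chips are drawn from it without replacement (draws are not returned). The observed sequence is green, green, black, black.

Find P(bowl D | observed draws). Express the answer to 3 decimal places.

Compute the likelihood of the observed sequence for each case: P(data | bowl A) = (9/10)(8/9)(1/8)(0/7) = 0; P(data | bowl B) = (1/5)(0/4) = 0; P(data | bowl C) = (3/8)(2/7)(5/6)(4/5) = 0.071429; P(data | bowl D) = (3/9)(2/8)(6/7)(5/6) = 0.059524; P(data | bowl E) = (3/11)(2/10)(8/9)(7/8) = 0.042424.
The prior-weighted likelihoods are 1/5 · 0 = 0, 1/5 · 0 = 0, 1/5 · 0.071429 = 0.014286, 1/5 · 0.059524 = 0.011905, 1/5 · 0.042424 = 0.0084848; with total 0.034675.
By Bayes' rule, P(bowl D | data) = (0.011905) / (0.034675) = 0.34332.

0.343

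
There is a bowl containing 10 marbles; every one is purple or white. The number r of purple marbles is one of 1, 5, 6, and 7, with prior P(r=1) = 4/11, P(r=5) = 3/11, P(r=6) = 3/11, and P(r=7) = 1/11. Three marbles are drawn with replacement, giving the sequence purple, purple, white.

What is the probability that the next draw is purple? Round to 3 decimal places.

For each hypothesis, P(data | H) works out to: P(data | r = 1) = (1/10)(1/10)(9/10) = 0.009; P(data | r = 5) = (5/10)(5/10)(5/10) = 0.125; P(data | r = 6) = (6/10)(6/10)(4/10) = 0.144; P(data | r = 7) = (7/10)(7/10)(3/10) = 0.147.
The prior-weighted likelihoods are 4/11 · 0.009 = 0.0032727, 3/11 · 0.125 = 0.034091, 3/11 · 0.144 = 0.039273, 1/11 · 0.147 = 0.013364; these sum to 0.09.
Dividing through by the total gives posterior P(r = 1 | data) = 0.036364, P(r = 5 | data) = 0.37879, P(r = 6 | data) = 0.43636, P(r = 7 | data) = 0.14848.
Averaging over the posterior, P(purple next | data) = (1/10)(0.036364) + (1/2)(0.37879) + (3/5)(0.43636) + (7/10)(0.14848) = 0.55879.

0.559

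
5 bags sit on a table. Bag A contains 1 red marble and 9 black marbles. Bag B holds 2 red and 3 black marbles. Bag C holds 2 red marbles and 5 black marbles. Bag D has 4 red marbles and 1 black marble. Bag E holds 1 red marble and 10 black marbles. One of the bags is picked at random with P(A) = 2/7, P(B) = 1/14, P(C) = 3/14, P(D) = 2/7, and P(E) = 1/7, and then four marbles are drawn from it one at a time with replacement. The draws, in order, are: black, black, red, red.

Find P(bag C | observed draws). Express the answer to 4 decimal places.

0.3775

Under each hypothesis, the probability of the observed sequence is: P(data | bag A) = (9/10)(9/10)(1/10)(1/10) = 0.0081; P(data | bag B) = (3/5)(3/5)(2/5)(2/5) = 0.0576; P(data | bag C) = (5/7)(5/7)(2/7)(2/7) = 0.041649; P(data | bag D) = (1/5)(1/5)(4/5)(4/5) = 0.0256; P(data | bag E) = (10/11)(10/11)(1/11)(1/11) = 0.0068301.
The prior-weighted likelihoods are 2/7 · 0.0081 = 0.0023143, 1/14 · 0.0576 = 0.0041143, 3/14 · 0.041649 = 0.0089249, 2/7 · 0.0256 = 0.0073143, 1/7 · 0.0068301 = 0.00097573; these sum to 0.023643.
So P(bag C | data) = (0.0089249) / (0.023643) = 0.37748.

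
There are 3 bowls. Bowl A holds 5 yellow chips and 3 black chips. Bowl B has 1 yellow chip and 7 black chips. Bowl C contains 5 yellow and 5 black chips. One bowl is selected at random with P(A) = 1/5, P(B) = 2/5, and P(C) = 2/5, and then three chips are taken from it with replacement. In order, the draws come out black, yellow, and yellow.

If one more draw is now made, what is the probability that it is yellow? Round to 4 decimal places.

For each hypothesis, P(data | H) works out to: P(data | bowl A) = (3/8)(5/8)(5/8) = 0.14648; P(data | bowl B) = (7/8)(1/8)(1/8) = 0.013672; P(data | bowl C) = (5/10)(5/10)(5/10) = 0.125.
The prior-weighted likelihoods are 1/5 · 0.14648 = 0.029297, 2/5 · 0.013672 = 0.0054687, 2/5 · 0.125 = 0.05; these sum to 0.084766.
Normalising, the posterior is P(bowl A | data) = 0.34562, P(bowl B | data) = 0.064516, P(bowl C | data) = 0.58986.
Averaging over the posterior, P(yellow next | data) = (5/8)(0.34562) + (1/8)(0.064516) + (1/2)(0.58986) = 0.51901.

0.5190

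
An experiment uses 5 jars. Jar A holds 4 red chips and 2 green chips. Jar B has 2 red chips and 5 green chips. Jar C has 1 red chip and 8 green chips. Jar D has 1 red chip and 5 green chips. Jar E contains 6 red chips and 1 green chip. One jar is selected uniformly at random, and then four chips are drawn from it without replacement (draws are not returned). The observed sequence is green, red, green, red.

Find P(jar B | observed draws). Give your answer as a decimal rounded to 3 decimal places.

0.417

The likelihood of the observed sequence under each hypothesis: P(data | jar A) = (2/6)(4/5)(1/4)(3/3) = 1/15; P(data | jar B) = (5/7)(2/6)(4/5)(1/4) = 1/21; P(data | jar C) = (8/9)(1/8)(7/7)(0/6) = 0; P(data | jar D) = (5/6)(1/5)(4/4)(0/3) = 0; P(data | jar E) = (1/7)(6/6)(0/5) = 0.
Weighting by the prior gives 1/5 · 1/15 = 1/75, 1/5 · 1/21 = 1/105, 1/5 · 0 = 0, 1/5 · 0 = 0, 1/5 · 0 = 0; these sum to 4/175.
So P(jar B | data) = (1/105) / (4/175) = 5/12.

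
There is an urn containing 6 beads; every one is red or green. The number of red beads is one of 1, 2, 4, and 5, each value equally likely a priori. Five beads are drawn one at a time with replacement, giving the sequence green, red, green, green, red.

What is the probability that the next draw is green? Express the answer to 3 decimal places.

0.602

The likelihood of the observed sequence under each hypothesis: P(data | r = 1) = (5/6)(1/6)(5/6)(5/6)(1/6) = 0.016075; P(data | r = 2) = (4/6)(2/6)(4/6)(4/6)(2/6) = 0.032922; P(data | r = 4) = (2/6)(4/6)(2/6)(2/6)(4/6) = 0.016461; P(data | r = 5) = (1/6)(5/6)(1/6)(1/6)(5/6) = 0.003215.
Multiplying each by its prior: 1/4 · 0.016075 = 0.0040188, 1/4 · 0.032922 = 0.0082305, 1/4 · 0.016461 = 0.0041152, 1/4 · 0.003215 = 0.00080376; with total 0.017168.
Dividing through by the total gives posterior P(r = 1 | data) = 0.23408, P(r = 2 | data) = 0.4794, P(r = 4 | data) = 0.2397, P(r = 5 | data) = 0.046816.
Averaging over the posterior, P(green next | data) = (5/6)(0.23408) + (2/3)(0.4794) + (1/3)(0.2397) + (1/6)(0.046816) = 0.60237.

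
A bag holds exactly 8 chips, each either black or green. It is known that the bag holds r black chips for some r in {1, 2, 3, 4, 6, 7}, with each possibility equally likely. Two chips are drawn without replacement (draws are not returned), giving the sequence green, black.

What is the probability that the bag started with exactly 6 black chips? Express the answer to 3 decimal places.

Compute the likelihood of the observed sequence for each case: P(data | r = 1) = (7/8)(1/7) = 1/8; P(data | r = 2) = (6/8)(2/7) = 3/14; P(data | r = 3) = (5/8)(3/7) = 15/56; P(data | r = 4) = (4/8)(4/7) = 2/7; P(data | r = 6) = (2/8)(6/7) = 3/14; P(data | r = 7) = (1/8)(7/7) = 1/8.
Multiplying each by its prior: 1/6 · 1/8 = 1/48, 1/6 · 3/14 = 1/28, 1/6 · 15/56 = 5/112, 1/6 · 2/7 = 1/21, 1/6 · 3/14 = 1/28, 1/6 · 1/8 = 1/48; with total 23/112.
Hence P(r = 6 | data) = (1/28) / (23/112) = 4/23.

0.174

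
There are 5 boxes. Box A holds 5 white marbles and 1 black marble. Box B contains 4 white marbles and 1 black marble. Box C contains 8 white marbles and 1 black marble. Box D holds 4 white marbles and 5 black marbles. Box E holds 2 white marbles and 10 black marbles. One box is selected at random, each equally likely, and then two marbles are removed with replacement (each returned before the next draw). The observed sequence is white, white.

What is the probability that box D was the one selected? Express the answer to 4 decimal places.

0.0841

Compute the likelihood of the observed sequence for each case: P(data | box A) = (5/6)(5/6) = 0.69444; P(data | box B) = (4/5)(4/5) = 0.64; P(data | box C) = (8/9)(8/9) = 0.79012; P(data | box D) = (4/9)(4/9) = 0.19753; P(data | box E) = (2/12)(2/12) = 0.027778.
The prior-weighted likelihoods are 1/5 · 0.69444 = 0.13889, 1/5 · 0.64 = 0.128, 1/5 · 0.79012 = 0.15802, 1/5 · 0.19753 = 0.039506, 1/5 · 0.027778 = 0.0055556; these sum to 0.46998.
Hence P(box D | data) = (0.039506) / (0.46998) = 0.08406.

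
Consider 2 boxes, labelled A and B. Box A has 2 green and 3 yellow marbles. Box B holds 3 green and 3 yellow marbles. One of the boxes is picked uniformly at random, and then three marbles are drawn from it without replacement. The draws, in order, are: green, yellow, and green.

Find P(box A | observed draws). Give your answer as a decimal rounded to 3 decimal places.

Compute the likelihood of the observed sequence for each case: P(data | box A) = (2/5)(3/4)(1/3) = 1/10; P(data | box B) = (3/6)(3/5)(2/4) = 3/20.
Weighting by the prior gives 1/2 · 1/10 = 1/20, 1/2 · 3/20 = 3/40; these sum to 1/8.
Hence P(box A | data) = (1/20) / (1/8) = 2/5.

0.400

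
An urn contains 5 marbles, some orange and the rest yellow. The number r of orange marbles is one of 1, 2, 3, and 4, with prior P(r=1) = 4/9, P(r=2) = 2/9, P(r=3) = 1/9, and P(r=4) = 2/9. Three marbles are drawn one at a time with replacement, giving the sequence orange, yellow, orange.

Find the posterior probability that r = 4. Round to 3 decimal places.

For each hypothesis, P(data | H) works out to: P(data | r = 1) = (1/5)(4/5)(1/5) = 0.032; P(data | r = 2) = (2/5)(3/5)(2/5) = 0.096; P(data | r = 3) = (3/5)(2/5)(3/5) = 0.144; P(data | r = 4) = (4/5)(1/5)(4/5) = 0.128.
Multiplying each by its prior: 4/9 · 0.032 = 0.014222, 2/9 · 0.096 = 0.021333, 1/9 · 0.144 = 0.016, 2/9 · 0.128 = 0.028444; these sum to 0.08.
Therefore the posterior P(r = 4 | data) = (0.028444) / (0.08) = 0.35556.

0.356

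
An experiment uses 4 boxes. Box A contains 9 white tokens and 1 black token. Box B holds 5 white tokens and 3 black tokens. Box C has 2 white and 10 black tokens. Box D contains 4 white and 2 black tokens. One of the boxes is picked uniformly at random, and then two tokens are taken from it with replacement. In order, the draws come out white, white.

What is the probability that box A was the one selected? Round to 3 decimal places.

The likelihood of the observed sequence under each hypothesis: P(data | box A) = (9/10)(9/10) = 0.81; P(data | box B) = (5/8)(5/8) = 0.39062; P(data | box C) = (2/12)(2/12) = 0.027778; P(data | box D) = (4/6)(4/6) = 0.44444.
Weighting by the prior gives 1/4 · 0.81 = 0.2025, 1/4 · 0.39062 = 0.097656, 1/4 · 0.027778 = 0.0069444, 1/4 · 0.44444 = 0.11111; with total 0.41821.
So P(box A | data) = (0.2025) / (0.41821) = 0.4842.

0.484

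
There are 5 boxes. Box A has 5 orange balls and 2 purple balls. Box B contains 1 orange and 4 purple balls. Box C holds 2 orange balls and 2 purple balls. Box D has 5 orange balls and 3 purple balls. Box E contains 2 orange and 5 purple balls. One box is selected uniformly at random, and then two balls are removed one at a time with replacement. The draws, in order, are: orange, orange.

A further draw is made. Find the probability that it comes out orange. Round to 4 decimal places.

0.6011

For each hypothesis, P(data | H) works out to: P(data | box A) = (5/7)(5/7) = 0.5102; P(data | box B) = (1/5)(1/5) = 0.04; P(data | box C) = (2/4)(2/4) = 0.25; P(data | box D) = (5/8)(5/8) = 0.39062; P(data | box E) = (2/7)(2/7) = 0.081633.
Multiplying each by its prior: 1/5 · 0.5102 = 0.10204, 1/5 · 0.04 = 0.008, 1/5 · 0.25 = 0.05, 1/5 · 0.39062 = 0.078125, 1/5 · 0.081633 = 0.016327; these sum to 0.25449.
The posterior is then P(box A | data) = 0.40096, P(box B | data) = 0.031435, P(box C | data) = 0.19647, P(box D | data) = 0.30698, P(box E | data) = 0.064153.
Averaging over the posterior, P(orange next | data) = (5/7)(0.40096) + (1/5)(0.031435) + (1/2)(0.19647) + (5/8)(0.30698) + (2/7)(0.064153) = 0.60111.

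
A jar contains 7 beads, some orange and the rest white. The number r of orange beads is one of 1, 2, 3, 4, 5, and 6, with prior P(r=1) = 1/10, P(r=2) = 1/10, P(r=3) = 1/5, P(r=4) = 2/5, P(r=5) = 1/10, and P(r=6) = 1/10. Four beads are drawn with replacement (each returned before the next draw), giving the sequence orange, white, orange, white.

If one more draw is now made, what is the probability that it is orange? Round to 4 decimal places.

0.5181

Under each hypothesis, the probability of the observed sequence is: P(data | r = 1) = (1/7)(6/7)(1/7)(6/7) = 0.014994; P(data | r = 2) = (2/7)(5/7)(2/7)(5/7) = 0.041649; P(data | r = 3) = (3/7)(4/7)(3/7)(4/7) = 0.059975; P(data | r = 4) = (4/7)(3/7)(4/7)(3/7) = 0.059975; P(data | r = 5) = (5/7)(2/7)(5/7)(2/7) = 0.041649; P(data | r = 6) = (6/7)(1/7)(6/7)(1/7) = 0.014994.
Multiplying each by its prior: 1/10 · 0.014994 = 0.0014994, 1/10 · 0.041649 = 0.0041649, 1/5 · 0.059975 = 0.011995, 2/5 · 0.059975 = 0.02399, 1/10 · 0.041649 = 0.0041649, 1/10 · 0.014994 = 0.0014994; with total 0.047314.
Normalising, the posterior is P(r = 1 | data) = 0.03169, P(r = 2 | data) = 0.088028, P(r = 3 | data) = 0.25352, P(r = 4 | data) = 0.50704, P(r = 5 | data) = 0.088028, P(r = 6 | data) = 0.03169.
The predictive probability is P(orange next | data) = (1/7)(0.03169) + (2/7)(0.088028) + (3/7)(0.25352) + (4/7)(0.50704) + (5/7)(0.088028) + (6/7)(0.03169) = 0.51811.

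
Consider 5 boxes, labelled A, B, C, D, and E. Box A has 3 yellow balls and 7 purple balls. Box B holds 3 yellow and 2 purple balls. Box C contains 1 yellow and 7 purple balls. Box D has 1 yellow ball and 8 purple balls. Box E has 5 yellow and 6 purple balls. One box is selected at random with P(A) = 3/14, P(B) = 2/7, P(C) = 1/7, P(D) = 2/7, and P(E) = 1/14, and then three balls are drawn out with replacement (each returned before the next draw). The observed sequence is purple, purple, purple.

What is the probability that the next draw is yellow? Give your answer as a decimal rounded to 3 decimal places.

Compute the likelihood of the observed sequence for each case: P(data | box A) = (7/10)(7/10)(7/10) = 0.343; P(data | box B) = (2/5)(2/5)(2/5) = 0.064; P(data | box C) = (7/8)(7/8)(7/8) = 0.66992; P(data | box D) = (8/9)(8/9)(8/9) = 0.70233; P(data | box E) = (6/11)(6/11)(6/11) = 0.16228.
The prior-weighted likelihoods are 3/14 · 0.343 = 0.0735, 2/7 · 0.064 = 0.018286, 1/7 · 0.66992 = 0.095703, 2/7 · 0.70233 = 0.20067, 1/14 · 0.16228 = 0.011592; summing to 0.39975.
The posterior is then P(box A | data) = 0.18387, P(box B | data) = 0.045743, P(box C | data) = 0.23941, P(box D | data) = 0.50198, P(box E | data) = 0.028998.
The predictive probability is P(yellow next | data) = (3/10)(0.18387) + (3/5)(0.045743) + (1/8)(0.23941) + (1/9)(0.50198) + (5/11)(0.028998) = 0.18149.

0.181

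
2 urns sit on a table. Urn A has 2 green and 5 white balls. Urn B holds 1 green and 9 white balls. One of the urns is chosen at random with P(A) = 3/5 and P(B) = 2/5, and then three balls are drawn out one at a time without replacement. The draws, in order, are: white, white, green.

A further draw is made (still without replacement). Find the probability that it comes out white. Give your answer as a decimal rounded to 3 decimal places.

0.815

The likelihood of the observed sequence under each hypothesis: P(data | urn A) = (5/7)(4/6)(2/5) = 4/21; P(data | urn B) = (9/10)(8/9)(1/8) = 1/10.
The prior-weighted likelihoods are 3/5 · 4/21 = 4/35, 2/5 · 1/10 = 1/25; with total 27/175.
Normalising, the posterior is P(urn A | data) = 20/27, P(urn B | data) = 7/27.
Averaging over the posterior, P(white next | data) = (3/4)(20/27) + (1)(7/27) = 22/27.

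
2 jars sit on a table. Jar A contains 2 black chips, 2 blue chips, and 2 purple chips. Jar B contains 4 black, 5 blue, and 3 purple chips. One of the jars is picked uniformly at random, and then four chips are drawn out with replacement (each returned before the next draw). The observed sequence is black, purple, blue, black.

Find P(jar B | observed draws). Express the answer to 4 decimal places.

0.4839

Compute the likelihood of the observed sequence for each case: P(data | jar A) = (2/6)(2/6)(2/6)(2/6) = 0.012346; P(data | jar B) = (4/12)(3/12)(5/12)(4/12) = 0.011574.
Multiplying each by its prior: 1/2 · 0.012346 = 0.0061728, 1/2 · 0.011574 = 0.005787; summing to 0.01196.
Hence P(jar B | data) = (0.005787) / (0.01196) = 0.48387.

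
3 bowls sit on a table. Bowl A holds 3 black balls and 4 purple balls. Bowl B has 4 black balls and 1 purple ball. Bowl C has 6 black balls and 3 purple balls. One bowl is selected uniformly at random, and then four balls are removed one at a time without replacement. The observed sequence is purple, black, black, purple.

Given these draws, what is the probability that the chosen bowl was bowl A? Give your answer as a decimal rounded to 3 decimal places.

Compute the likelihood of the observed sequence for each case: P(data | bowl A) = (4/7)(3/6)(2/5)(3/4) = 0.085714; P(data | bowl B) = (1/5)(4/4)(3/3)(0/2) = 0; P(data | bowl C) = (3/9)(6/8)(5/7)(2/6) = 0.059524.
The prior-weighted likelihoods are 1/3 · 0.085714 = 0.028571, 1/3 · 0 = 0, 1/3 · 0.059524 = 0.019841; summing to 0.048413.
Therefore the posterior P(bowl A | data) = (0.028571) / (0.048413) = 0.59016.

0.590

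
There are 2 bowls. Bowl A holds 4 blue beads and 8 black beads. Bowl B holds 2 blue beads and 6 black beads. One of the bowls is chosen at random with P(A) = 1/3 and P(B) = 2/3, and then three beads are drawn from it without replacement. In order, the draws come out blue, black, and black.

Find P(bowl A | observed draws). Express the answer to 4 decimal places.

0.3221

The likelihood of the observed sequence under each hypothesis: P(data | bowl A) = (4/12)(8/11)(7/10) = 0.1697; P(data | bowl B) = (2/8)(6/7)(5/6) = 0.17857.
The prior-weighted likelihoods are 1/3 · 0.1697 = 0.056566, 2/3 · 0.17857 = 0.11905; with total 0.17561.
Therefore the posterior P(bowl A | data) = (0.056566) / (0.17561) = 0.3221.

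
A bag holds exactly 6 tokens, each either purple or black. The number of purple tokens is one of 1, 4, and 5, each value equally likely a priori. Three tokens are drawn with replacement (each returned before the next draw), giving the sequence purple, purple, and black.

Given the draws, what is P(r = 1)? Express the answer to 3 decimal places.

0.081

Compute the likelihood of the observed sequence for each case: P(data | r = 1) = (1/6)(1/6)(5/6) = 5/216; P(data | r = 4) = (4/6)(4/6)(2/6) = 4/27; P(data | r = 5) = (5/6)(5/6)(1/6) = 25/216.
The prior-weighted likelihoods are 1/3 · 5/216 = 5/648, 1/3 · 4/27 = 4/81, 1/3 · 25/216 = 25/648; these sum to 31/324.
By Bayes' rule, P(r = 1 | data) = (5/648) / (31/324) = 5/62.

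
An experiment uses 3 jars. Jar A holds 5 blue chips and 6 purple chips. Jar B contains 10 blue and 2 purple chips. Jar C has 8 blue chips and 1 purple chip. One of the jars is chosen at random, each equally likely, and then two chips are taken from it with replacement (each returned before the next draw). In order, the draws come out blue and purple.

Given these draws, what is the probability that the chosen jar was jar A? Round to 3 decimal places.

For each hypothesis, P(data | H) works out to: P(data | jar A) = (5/11)(6/11) = 0.24793; P(data | jar B) = (10/12)(2/12) = 0.13889; P(data | jar C) = (8/9)(1/9) = 0.098765.
Multiplying each by its prior: 1/3 · 0.24793 = 0.082645, 1/3 · 0.13889 = 0.046296, 1/3 · 0.098765 = 0.032922; summing to 0.16186.
Therefore the posterior P(jar A | data) = (0.082645) / (0.16186) = 0.51058.

0.511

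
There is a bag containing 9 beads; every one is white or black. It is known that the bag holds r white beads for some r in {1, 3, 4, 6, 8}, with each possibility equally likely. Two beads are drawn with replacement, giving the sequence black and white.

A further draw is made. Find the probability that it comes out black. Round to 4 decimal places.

0.5154

The likelihood of the observed sequence under each hypothesis: P(data | r = 1) = (8/9)(1/9) = 8/81; P(data | r = 3) = (6/9)(3/9) = 2/9; P(data | r = 4) = (5/9)(4/9) = 20/81; P(data | r = 6) = (3/9)(6/9) = 2/9; P(data | r = 8) = (1/9)(8/9) = 8/81.
Weighting by the prior gives 1/5 · 8/81 = 8/405, 1/5 · 2/9 = 2/45, 1/5 · 20/81 = 4/81, 1/5 · 2/9 = 2/45, 1/5 · 8/81 = 8/405; these sum to 8/45.
The posterior is then P(r = 1 | data) = 1/9, P(r = 3 | data) = 1/4, P(r = 4 | data) = 5/18, P(r = 6 | data) = 1/4, P(r = 8 | data) = 1/9.
So P(black next | data) = Σ P(black next | H) P(H | data) = (8/9)(1/9) + (2/3)(1/4) + (5/9)(5/18) + (1/3)(1/4) + (1/9)(1/9) = 167/324.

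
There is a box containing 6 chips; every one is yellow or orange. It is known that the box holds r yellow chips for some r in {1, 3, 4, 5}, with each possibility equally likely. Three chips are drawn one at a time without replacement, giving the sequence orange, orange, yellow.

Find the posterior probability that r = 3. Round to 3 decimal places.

Compute the likelihood of the observed sequence for each case: P(data | r = 1) = (5/6)(4/5)(1/4) = 1/6; P(data | r = 3) = (3/6)(2/5)(3/4) = 3/20; P(data | r = 4) = (2/6)(1/5)(4/4) = 1/15; P(data | r = 5) = (1/6)(0/5) = 0.
Multiplying each by its prior: 1/4 · 1/6 = 1/24, 1/4 · 3/20 = 3/80, 1/4 · 1/15 = 1/60, 1/4 · 0 = 0; with total 23/240.
Hence P(r = 3 | data) = (3/80) / (23/240) = 9/23.

0.391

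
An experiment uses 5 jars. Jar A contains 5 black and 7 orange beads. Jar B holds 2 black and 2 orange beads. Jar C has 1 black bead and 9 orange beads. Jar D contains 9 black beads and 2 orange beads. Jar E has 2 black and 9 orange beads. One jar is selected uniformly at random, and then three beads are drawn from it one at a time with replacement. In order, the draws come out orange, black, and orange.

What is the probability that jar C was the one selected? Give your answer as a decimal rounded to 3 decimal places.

0.163

The likelihood of the observed sequence under each hypothesis: P(data | jar A) = (7/12)(5/12)(7/12) = 0.14178; P(data | jar B) = (2/4)(2/4)(2/4) = 0.125; P(data | jar C) = (9/10)(1/10)(9/10) = 0.081; P(data | jar D) = (2/11)(9/11)(2/11) = 0.027047; P(data | jar E) = (9/11)(2/11)(9/11) = 0.12171.
The prior-weighted likelihoods are 1/5 · 0.14178 = 0.028356, 1/5 · 0.125 = 0.025, 1/5 · 0.081 = 0.0162, 1/5 · 0.027047 = 0.0054095, 1/5 · 0.12171 = 0.024343; with total 0.099309.
Therefore the posterior P(jar C | data) = (0.0162) / (0.099309) = 0.16313.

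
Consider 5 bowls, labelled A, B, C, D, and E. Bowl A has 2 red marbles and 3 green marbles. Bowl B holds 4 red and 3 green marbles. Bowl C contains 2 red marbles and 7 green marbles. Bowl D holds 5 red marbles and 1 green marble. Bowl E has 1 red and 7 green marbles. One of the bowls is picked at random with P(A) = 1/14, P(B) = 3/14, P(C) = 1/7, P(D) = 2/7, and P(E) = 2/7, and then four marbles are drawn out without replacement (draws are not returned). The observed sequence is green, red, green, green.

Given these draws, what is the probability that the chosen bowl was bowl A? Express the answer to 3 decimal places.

For each hypothesis, P(data | H) works out to: P(data | bowl A) = (3/5)(2/4)(2/3)(1/2) = 0.1; P(data | bowl B) = (3/7)(4/6)(2/5)(1/4) = 0.028571; P(data | bowl C) = (7/9)(2/8)(6/7)(5/6) = 0.13889; P(data | bowl D) = (1/6)(5/5)(0/4) = 0; P(data | bowl E) = (7/8)(1/7)(6/6)(5/5) = 0.125.
Multiplying each by its prior: 1/14 · 0.1 = 0.0071429, 3/14 · 0.028571 = 0.0061224, 1/7 · 0.13889 = 0.019841, 2/7 · 0 = 0, 2/7 · 0.125 = 0.035714; with total 0.068821.
Therefore the posterior P(bowl A | data) = (0.0071429) / (0.068821) = 0.10379.

0.104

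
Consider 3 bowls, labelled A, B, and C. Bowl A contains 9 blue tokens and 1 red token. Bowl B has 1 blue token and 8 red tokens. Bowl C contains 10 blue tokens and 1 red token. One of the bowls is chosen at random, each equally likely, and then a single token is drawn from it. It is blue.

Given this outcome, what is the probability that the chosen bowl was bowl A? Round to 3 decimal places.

Compute the likelihood of this draw for each case: P(data | bowl A) = (9/10) = 0.9; P(data | bowl B) = (1/9) = 0.11111; P(data | bowl C) = (10/11) = 0.90909.
Multiplying each by its prior: 1/3 · 0.9 = 0.3, 1/3 · 0.11111 = 0.037037, 1/3 · 0.90909 = 0.30303; summing to 0.64007.
Hence P(bowl A | data) = (0.3) / (0.64007) = 0.4687.

0.469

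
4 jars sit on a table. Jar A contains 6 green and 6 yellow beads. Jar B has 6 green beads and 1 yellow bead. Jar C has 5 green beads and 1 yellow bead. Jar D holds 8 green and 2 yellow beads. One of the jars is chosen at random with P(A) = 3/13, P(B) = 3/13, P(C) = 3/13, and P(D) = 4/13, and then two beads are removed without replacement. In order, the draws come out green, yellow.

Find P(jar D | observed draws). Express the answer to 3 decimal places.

Compute the likelihood of the observed sequence for each case: P(data | jar A) = (6/12)(6/11) = 0.27273; P(data | jar B) = (6/7)(1/6) = 0.14286; P(data | jar C) = (5/6)(1/5) = 0.16667; P(data | jar D) = (8/10)(2/9) = 0.17778.
Weighting by the prior gives 3/13 · 0.27273 = 0.062937, 3/13 · 0.14286 = 0.032967, 3/13 · 0.16667 = 0.038462, 4/13 · 0.17778 = 0.054701; summing to 0.18907.
Hence P(jar D | data) = (0.054701) / (0.18907) = 0.28932.

0.289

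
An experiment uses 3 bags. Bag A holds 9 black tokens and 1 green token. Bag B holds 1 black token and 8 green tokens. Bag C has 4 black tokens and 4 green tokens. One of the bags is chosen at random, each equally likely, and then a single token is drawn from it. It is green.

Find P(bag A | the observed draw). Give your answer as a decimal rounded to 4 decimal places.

Compute the likelihood of this draw for each case: P(data | bag A) = (1/10) = 1/10; P(data | bag B) = (8/9) = 8/9; P(data | bag C) = (4/8) = 1/2.
The prior-weighted likelihoods are 1/3 · 1/10 = 1/30, 1/3 · 8/9 = 8/27, 1/3 · 1/2 = 1/6; with total 67/135.
By Bayes' rule, P(bag A | data) = (1/30) / (67/135) = 9/134.

0.0672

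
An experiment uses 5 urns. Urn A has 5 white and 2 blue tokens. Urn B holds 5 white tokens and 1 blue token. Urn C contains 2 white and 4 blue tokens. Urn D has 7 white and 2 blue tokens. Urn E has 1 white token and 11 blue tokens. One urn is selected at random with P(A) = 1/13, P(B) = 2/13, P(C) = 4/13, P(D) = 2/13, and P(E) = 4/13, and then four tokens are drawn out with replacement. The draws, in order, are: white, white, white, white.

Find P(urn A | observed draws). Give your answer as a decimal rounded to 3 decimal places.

The likelihood of the observed sequence under each hypothesis: P(data | urn A) = (5/7)(5/7)(5/7)(5/7) = 0.26031; P(data | urn B) = (5/6)(5/6)(5/6)(5/6) = 0.48225; P(data | urn C) = (2/6)(2/6)(2/6)(2/6) = 0.012346; P(data | urn D) = (7/9)(7/9)(7/9)(7/9) = 0.36595; P(data | urn E) = (1/12)(1/12)(1/12)(1/12) = 4.8225e-05.
The prior-weighted likelihoods are 1/13 · 0.26031 = 0.020024, 2/13 · 0.48225 = 0.074193, 4/13 · 0.012346 = 0.0037987, 2/13 · 0.36595 = 0.0563, 4/13 · 4.8225e-05 = 1.4839e-05; these sum to 0.15433.
So P(urn A | data) = (0.020024) / (0.15433) = 0.12975.

0.130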